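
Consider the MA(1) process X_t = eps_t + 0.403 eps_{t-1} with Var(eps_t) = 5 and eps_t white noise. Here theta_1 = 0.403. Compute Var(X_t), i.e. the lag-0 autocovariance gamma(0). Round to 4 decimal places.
\gamma(0) = 5.8120

For an MA(q) process X_t = eps_t + sum_i theta_i eps_{t-i} with
Var(eps_t) = sigma^2, the variance is
  gamma(0) = sigma^2 * (1 + sum_i theta_i^2).
  sum_i theta_i^2 = (0.403)^2 = 0.162409.
  gamma(0) = 5 * (1 + 0.162409) = 5 * 1.162409 = 5.812045, which rounds to 5.8120.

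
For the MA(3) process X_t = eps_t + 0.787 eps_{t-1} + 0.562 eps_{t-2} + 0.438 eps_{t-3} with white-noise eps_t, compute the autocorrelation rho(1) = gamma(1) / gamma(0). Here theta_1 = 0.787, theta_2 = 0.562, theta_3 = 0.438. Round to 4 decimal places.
\rho(1) = 0.6937

For an MA(q) process with theta_0 = 1, the autocovariance is
  gamma(k) = sigma^2 * sum_{i=0..q-k} theta_i * theta_{i+k},
and rho(k) = gamma(k) / gamma(0). Sigma^2 cancels.
  numerator   = (1)*(0.787) + (0.787)*(0.562) + (0.562)*(0.438) = 1.47545.
  denominator = (1)^2 + (0.787)^2 + (0.562)^2 + (0.438)^2 = 2.127057.
  rho(1) = 1.47545 / 2.127057 = 0.6937.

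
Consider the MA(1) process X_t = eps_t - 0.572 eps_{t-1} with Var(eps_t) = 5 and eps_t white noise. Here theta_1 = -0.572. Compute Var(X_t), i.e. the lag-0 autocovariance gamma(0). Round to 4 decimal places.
\gamma(0) = 6.6359

For an MA(q) process X_t = eps_t + sum_i theta_i eps_{t-i} with
Var(eps_t) = sigma^2, the variance is
  gamma(0) = sigma^2 * (1 + sum_i theta_i^2).
  sum_i theta_i^2 = (-0.572)^2 = 0.327184.
  gamma(0) = 5 * (1 + 0.327184) = 5 * 1.327184 = 6.63592, which rounds to 6.6359.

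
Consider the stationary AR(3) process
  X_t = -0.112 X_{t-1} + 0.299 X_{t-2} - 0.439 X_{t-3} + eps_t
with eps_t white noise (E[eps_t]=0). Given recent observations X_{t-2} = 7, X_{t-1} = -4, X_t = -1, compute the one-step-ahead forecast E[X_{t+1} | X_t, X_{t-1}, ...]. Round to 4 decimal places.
E[X_{t+1} \mid \mathcal F_t] = -4.1570

For an AR(p) model X_t = c + sum_i phi_i X_{t-i} + eps_t, the
one-step-ahead conditional mean is
  E[X_{t+1} | X_t, ...] = c + sum_i phi_i X_{t+1-i}.
Substitute known values:
  E[X_{t+1} | ...] = (-0.112) * (-1) + (0.299) * (-4) + (-0.439) * (7)
                   = -4.1570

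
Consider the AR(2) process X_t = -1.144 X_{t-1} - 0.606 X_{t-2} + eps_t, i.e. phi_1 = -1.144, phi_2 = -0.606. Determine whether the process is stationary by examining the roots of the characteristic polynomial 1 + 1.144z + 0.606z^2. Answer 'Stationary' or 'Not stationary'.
\text{Stationary}

The AR(p) characteristic polynomial is P(z) = 1 + 1.144z + 0.606z^2.
Stationarity requires all roots to lie outside the unit circle, i.e. |z| > 1 for every root.
Set 1 + (1.144) z + (0.606) z^2 = 0, i.e. a z^2 + b z + c = 0 with a = 0.606, b = 1.144, c = 1.
Discriminant D = b^2 - 4ac = (1.144)^2 - 4*(0.606)*1 = 1.308736 - (2.424) = -1.115264.
D < 0, so the roots are the complex-conjugate pair z = (-b +/- i sqrt(-D)) / (2a) = -0.9439 +/- 0.8713i.
For a conjugate pair |z|^2 = z * conj(z) = (product of roots) = c/a = 1/(0.606) = 1.650165, so |z| = sqrt(1.650165) = 1.2846 for both roots.
Moduli of all roots: 1.2846, 1.2846.
All moduli strictly greater than 1? Yes.
Verdict: Stationary.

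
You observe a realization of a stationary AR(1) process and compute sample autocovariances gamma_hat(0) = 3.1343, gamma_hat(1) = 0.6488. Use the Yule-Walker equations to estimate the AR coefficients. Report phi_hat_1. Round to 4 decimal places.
\hat\phi_{1} = 0.2070

The Yule-Walker equations for an AR(p) process read, in matrix form,
  Gamma_p phi = r_p,   with   (Gamma_p)_{ij} = gamma(|i - j|),
                       (r_p)_i = gamma(i),   i,j = 1..p.
Substitute the sample gammas (Toeplitz matrix and right-hand side of size 1):
  Gamma_p = [[3.1343]]
  r_p     = [0.6488]
With p = 1 this is the single equation gamma(0) phi_1 = gamma(1):
  phi_hat_1 = gamma(1) / gamma(0) = 0.6488 / 3.1343 = 0.2070.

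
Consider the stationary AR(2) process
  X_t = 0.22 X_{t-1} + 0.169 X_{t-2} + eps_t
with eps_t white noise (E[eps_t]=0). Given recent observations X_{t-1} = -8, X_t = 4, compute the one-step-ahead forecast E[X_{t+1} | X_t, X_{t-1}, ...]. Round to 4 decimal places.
E[X_{t+1} \mid \mathcal F_t] = -0.4720

For an AR(p) model X_t = c + sum_i phi_i X_{t-i} + eps_t, the
one-step-ahead conditional mean is
  E[X_{t+1} | X_t, ...] = c + sum_i phi_i X_{t+1-i}.
Substitute known values:
  E[X_{t+1} | ...] = (0.22) * (4) + (0.169) * (-8)
                   = -0.4720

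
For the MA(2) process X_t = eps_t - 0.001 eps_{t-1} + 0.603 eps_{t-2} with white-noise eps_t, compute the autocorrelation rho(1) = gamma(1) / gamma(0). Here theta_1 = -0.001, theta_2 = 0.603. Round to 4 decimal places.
\rho(1) = -0.0012

For an MA(q) process with theta_0 = 1, the autocovariance is
  gamma(k) = sigma^2 * sum_{i=0..q-k} theta_i * theta_{i+k},
and rho(k) = gamma(k) / gamma(0). Sigma^2 cancels.
  numerator   = (1)*(-0.001) + (-0.001)*(0.603) = -0.001603.
  denominator = (1)^2 + (-0.001)^2 + (0.603)^2 = 1.36361.
  rho(1) = -0.001603 / 1.36361 = -0.0012.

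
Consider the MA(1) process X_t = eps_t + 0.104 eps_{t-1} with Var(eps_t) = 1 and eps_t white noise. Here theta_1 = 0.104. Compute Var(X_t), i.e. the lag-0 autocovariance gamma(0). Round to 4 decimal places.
\gamma(0) = 1.0108

For an MA(q) process X_t = eps_t + sum_i theta_i eps_{t-i} with
Var(eps_t) = sigma^2, the variance is
  gamma(0) = sigma^2 * (1 + sum_i theta_i^2).
  sum_i theta_i^2 = (0.104)^2 = 0.010816.
  gamma(0) = 1 * (1 + 0.010816) = 1 * 1.010816 = 1.010816, which rounds to 1.0108.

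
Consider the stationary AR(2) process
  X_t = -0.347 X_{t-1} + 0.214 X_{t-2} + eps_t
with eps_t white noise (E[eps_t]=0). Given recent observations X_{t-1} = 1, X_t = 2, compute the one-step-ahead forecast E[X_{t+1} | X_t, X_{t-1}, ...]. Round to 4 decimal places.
E[X_{t+1} \mid \mathcal F_t] = -0.4800

For an AR(p) model X_t = c + sum_i phi_i X_{t-i} + eps_t, the
one-step-ahead conditional mean is
  E[X_{t+1} | X_t, ...] = c + sum_i phi_i X_{t+1-i}.
Substitute known values:
  E[X_{t+1} | ...] = (-0.347) * (2) + (0.214) * (1)
                   = -0.4800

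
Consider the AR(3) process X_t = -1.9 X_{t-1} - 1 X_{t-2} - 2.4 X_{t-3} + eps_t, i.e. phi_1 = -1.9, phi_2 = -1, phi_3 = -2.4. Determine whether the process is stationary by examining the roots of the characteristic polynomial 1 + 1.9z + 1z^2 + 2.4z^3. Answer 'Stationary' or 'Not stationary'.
\text{Not stationary}

The AR(p) characteristic polynomial is P(z) = 1 + 1.9z + 1z^2 + 2.4z^3.
Stationarity requires all roots to lie outside the unit circle, i.e. |z| > 1 for every root.
Degree 3: look for a simple real root z0 first, then factor out (1 - z/z0) and solve the remaining quadratic.
Testing z0 = -0.5: P(-0.5) = 1 + (1.9)(-0.5) + (1)(-0.5)^2 + (2.4)(-0.5)^3
  = 1 + (-0.95) + (0.25) + (-0.3) = 0.  So z_0 = -0.5 is a root, |z_0| = 0.5.
Divide out the factor (1 + 2 z) = (1 - z/z0) (since 1/z0 = -2):
  P(z) = (1 + 2 z)(1 + (-0.1) z + (1.2) z^2)
  [check: z-coef -0.1 - (-2) = 1.9; z^2-coef 1.2 - (-2)(-0.1) = 1; z^3-coef -(-2)(1.2) = 2.4.]
Remaining roots from the quadratic factor 1 + (-0.1) z + (1.2) z^2:
  Set 1 + (-0.1) z + (1.2) z^2 = 0, i.e. a z^2 + b z + c = 0 with a = 1.2, b = -0.1, c = 1.
  Discriminant D = b^2 - 4ac = (-0.1)^2 - 4*(1.2)*1 = 0.01 - (4.8) = -4.79.
  D < 0, so the roots are the complex-conjugate pair z = (-b +/- i sqrt(-D)) / (2a) = 0.0417 +/- 0.9119i.
  For a conjugate pair |z|^2 = z * conj(z) = (product of roots) = c/a = 1/(1.2) = 0.833333, so |z| = sqrt(0.833333) = 0.9129 for both roots.
Moduli of all roots: 0.5000, 0.9129, 0.9129.
All moduli strictly greater than 1? No.
Verdict: Not stationary.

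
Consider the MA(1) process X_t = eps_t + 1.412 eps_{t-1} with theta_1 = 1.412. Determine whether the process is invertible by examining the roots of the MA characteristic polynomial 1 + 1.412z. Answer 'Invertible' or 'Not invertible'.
\text{Not invertible}

The MA(q) characteristic polynomial is P(z) = 1 + 1.412z.
Invertibility requires all roots to lie outside the unit circle, i.e. |z| > 1 for every root.
This is linear in z: 1 + (1.412) z = 0  =>  z = -1/(1.412) = -0.708215,  |z| = 0.708215.
Moduli of all roots: 0.7082.
All moduli strictly greater than 1? No.
Verdict: Not invertible.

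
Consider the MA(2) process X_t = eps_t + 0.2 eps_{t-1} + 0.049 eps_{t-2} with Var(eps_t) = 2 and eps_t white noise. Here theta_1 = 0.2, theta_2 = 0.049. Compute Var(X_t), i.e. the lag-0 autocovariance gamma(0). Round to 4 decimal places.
\gamma(0) = 2.0848

For an MA(q) process X_t = eps_t + sum_i theta_i eps_{t-i} with
Var(eps_t) = sigma^2, the variance is
  gamma(0) = sigma^2 * (1 + sum_i theta_i^2).
  sum_i theta_i^2 = (0.2)^2 + (0.049)^2 = 0.04 + 0.002401 = 0.042401.
  gamma(0) = 2 * (1 + 0.042401) = 2 * 1.042401 = 2.084802, which rounds to 2.0848.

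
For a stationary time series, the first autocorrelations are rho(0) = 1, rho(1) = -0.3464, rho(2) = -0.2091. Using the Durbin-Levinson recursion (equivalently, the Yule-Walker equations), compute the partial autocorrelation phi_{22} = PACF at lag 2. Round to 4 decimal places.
\phi_{22} = -0.3740

The PACF at lag k is phi_{kk}, the last component of the solution
to the Yule-Walker system G_k phi = r_k where
  (G_k)_{ij} = rho(|i - j|), (r_k)_i = rho(i), i,j = 1..k.
Equivalently, Durbin-Levinson gives phi_{kk} iteratively:
  phi_{11} = rho(1)
  phi_{kk} = [rho(k) - sum_{j=1..k-1} phi_{k-1,j} rho(k-j)]
            / [1 - sum_{j=1..k-1} phi_{k-1,j} rho(j)],
  phi_{k,j} = phi_{k-1,j} - phi_{kk} phi_{k-1,k-j},  j = 1..k-1.
Step k = 1:
  phi_11 = rho(1) = -0.3464.
Step k = 2:
  phi_22 = [rho(2) - phi_11 rho(1)] / [1 - phi_11 rho(1)] = [-0.2091 - (-0.3464)(-0.3464)] / [1 - (-0.3464)(-0.3464)]
         = -0.32909296 / 0.88000704 = -0.374.
Therefore phi_{22} = -0.3740.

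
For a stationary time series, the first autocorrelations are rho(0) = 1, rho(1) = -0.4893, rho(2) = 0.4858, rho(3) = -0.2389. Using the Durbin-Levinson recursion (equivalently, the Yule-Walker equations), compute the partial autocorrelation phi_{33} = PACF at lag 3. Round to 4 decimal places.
\phi_{33} = 0.1180

The PACF at lag k is phi_{kk}, the last component of the solution
to the Yule-Walker system G_k phi = r_k where
  (G_k)_{ij} = rho(|i - j|), (r_k)_i = rho(i), i,j = 1..k.
Equivalently, Durbin-Levinson gives phi_{kk} iteratively:
  phi_{11} = rho(1)
  phi_{kk} = [rho(k) - sum_{j=1..k-1} phi_{k-1,j} rho(k-j)]
            / [1 - sum_{j=1..k-1} phi_{k-1,j} rho(j)],
  phi_{k,j} = phi_{k-1,j} - phi_{kk} phi_{k-1,k-j},  j = 1..k-1.
Step k = 1:
  phi_11 = rho(1) = -0.4893.
Step k = 2:
  phi_22 = [rho(2) - phi_11 rho(1)] / [1 - phi_11 rho(1)] = [0.4858 - (-0.4893)(-0.4893)] / [1 - (-0.4893)(-0.4893)]
         = 0.24638551 / 0.76058551 = 0.323942.
  Update: phi_21 = phi_11 - phi_22 phi_11 = -0.4893 - (0.323942)(-0.4893) = -0.330795.
Step k = 3:
  phi_33 = [rho(3) - phi_21 rho(2) - phi_22 rho(1)] / [1 - phi_21 rho(1) - phi_22 rho(2)]
    numerator   = -0.2389 - (-0.330795)(0.4858) - (0.323942)(-0.4893) = 0.08030509
    denominator = 1 - (-0.330795)(-0.4893) - (0.323942)(0.4858) = 0.68077092
  phi_33 = 0.08030509 / 0.68077092 = 0.118.
Therefore phi_{33} = 0.1180.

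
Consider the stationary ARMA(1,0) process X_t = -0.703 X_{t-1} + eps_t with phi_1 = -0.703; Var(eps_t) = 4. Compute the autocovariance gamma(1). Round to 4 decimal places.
\gamma(1) = -5.5596

Multiply the model equation by X_{t-k} and take expectations. With theta_0 = psi_0 = 1 and psi_j the MA(infinity) weights, this gives
  gamma(k) - sum_i phi_i gamma(k-i) = c_k,
  c_k = sigma^2 * sum_{j=k..q} theta_j psi_{j-k}   (c_k = 0 for k > q),
using gamma(-m) = gamma(m).
Pure AR (q = 0): c_0 = sigma^2 = 4, c_k = 0 for k >= 1.
Equations for k = 0 and k = 1 (AR order 1):
  gamma(0) = phi_1 gamma(1) + c_0
  gamma(1) = phi_1 gamma(0) + c_1
Substituting the second into the first: gamma(0) (1 - phi_1^2) = c_0 + phi_1 c_1, so
  gamma(0) = c_0 / (1 - phi_1^2) = 4 / (1 - (-0.703)^2) = 4 / 0.505791 = 7.908405.
  gamma(1) = phi_1 gamma(0) = (-0.703)(7.908405) = -5.559609.
Therefore gamma(1) = -5.5596 (to 4 decimal places).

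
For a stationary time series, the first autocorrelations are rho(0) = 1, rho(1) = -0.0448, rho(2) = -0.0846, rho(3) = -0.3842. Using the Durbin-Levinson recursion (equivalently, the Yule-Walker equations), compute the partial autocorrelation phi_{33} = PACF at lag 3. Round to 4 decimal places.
\phi_{33} = -0.3960

The PACF at lag k is phi_{kk}, the last component of the solution
to the Yule-Walker system G_k phi = r_k where
  (G_k)_{ij} = rho(|i - j|), (r_k)_i = rho(i), i,j = 1..k.
Equivalently, Durbin-Levinson gives phi_{kk} iteratively:
  phi_{11} = rho(1)
  phi_{kk} = [rho(k) - sum_{j=1..k-1} phi_{k-1,j} rho(k-j)]
            / [1 - sum_{j=1..k-1} phi_{k-1,j} rho(j)],
  phi_{k,j} = phi_{k-1,j} - phi_{kk} phi_{k-1,k-j},  j = 1..k-1.
Step k = 1:
  phi_11 = rho(1) = -0.0448.
Step k = 2:
  phi_22 = [rho(2) - phi_11 rho(1)] / [1 - phi_11 rho(1)] = [-0.0846 - (-0.0448)(-0.0448)] / [1 - (-0.0448)(-0.0448)]
         = -0.08660704 / 0.99799296 = -0.086781.
  Update: phi_21 = phi_11 - phi_22 phi_11 = -0.0448 - (-0.086781)(-0.0448) = -0.048688.
Step k = 3:
  phi_33 = [rho(3) - phi_21 rho(2) - phi_22 rho(1)] / [1 - phi_21 rho(1) - phi_22 rho(2)]
    numerator   = -0.3842 - (-0.048688)(-0.0846) - (-0.086781)(-0.0448) = -0.39220679
    denominator = 1 - (-0.048688)(-0.0448) - (-0.086781)(-0.0846) = 0.9904771
  phi_33 = -0.39220679 / 0.9904771 = -0.396.
Therefore phi_{33} = -0.3960.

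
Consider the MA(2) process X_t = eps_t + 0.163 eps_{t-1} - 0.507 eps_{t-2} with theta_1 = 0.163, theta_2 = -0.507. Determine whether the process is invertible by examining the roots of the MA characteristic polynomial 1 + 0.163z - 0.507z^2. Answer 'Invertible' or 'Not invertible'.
\text{Invertible}

The MA(q) characteristic polynomial is P(z) = 1 + 0.163z - 0.507z^2.
Invertibility requires all roots to lie outside the unit circle, i.e. |z| > 1 for every root.
Set 1 + (0.163) z + (-0.507) z^2 = 0, i.e. a z^2 + b z + c = 0 with a = -0.507, b = 0.163, c = 1.
Discriminant D = b^2 - 4ac = (0.163)^2 - 4*(-0.507)*1 = 0.026569 - (-2.028) = 2.054569.
D >= 0, so the roots are real: z = (-b +/- sqrt(D)) / (2a) = (-0.163 +/- 1.433377) / (-1.014).
  z_1 = (-0.163 + 1.433377) / (-1.014) = -1.2528,   |z_1| = 1.2528.
  z_2 = (-0.163 - 1.433377) / (-1.014) = 1.5743,   |z_2| = 1.5743.
Moduli of all roots: 1.2528, 1.5743.
All moduli strictly greater than 1? Yes.
Verdict: Invertible.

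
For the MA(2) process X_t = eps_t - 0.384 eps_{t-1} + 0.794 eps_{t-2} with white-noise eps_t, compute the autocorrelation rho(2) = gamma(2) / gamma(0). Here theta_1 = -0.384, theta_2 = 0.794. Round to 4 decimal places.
\rho(2) = 0.4466

For an MA(q) process with theta_0 = 1, the autocovariance is
  gamma(k) = sigma^2 * sum_{i=0..q-k} theta_i * theta_{i+k},
and rho(k) = gamma(k) / gamma(0). Sigma^2 cancels.
  numerator   = (1)*(0.794) = 0.794.
  denominator = (1)^2 + (-0.384)^2 + (0.794)^2 = 1.777892.
  rho(2) = 0.794 / 1.777892 = 0.4466.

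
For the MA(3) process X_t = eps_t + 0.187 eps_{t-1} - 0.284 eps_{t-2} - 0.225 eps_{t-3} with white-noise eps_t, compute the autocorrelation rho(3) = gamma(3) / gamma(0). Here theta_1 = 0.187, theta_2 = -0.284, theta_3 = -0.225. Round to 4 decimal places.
\rho(3) = -0.1929

For an MA(q) process with theta_0 = 1, the autocovariance is
  gamma(k) = sigma^2 * sum_{i=0..q-k} theta_i * theta_{i+k},
and rho(k) = gamma(k) / gamma(0). Sigma^2 cancels.
  numerator   = (1)*(-0.225) = -0.225.
  denominator = (1)^2 + (0.187)^2 + (-0.284)^2 + (-0.225)^2 = 1.16625.
  rho(3) = -0.225 / 1.16625 = -0.1929.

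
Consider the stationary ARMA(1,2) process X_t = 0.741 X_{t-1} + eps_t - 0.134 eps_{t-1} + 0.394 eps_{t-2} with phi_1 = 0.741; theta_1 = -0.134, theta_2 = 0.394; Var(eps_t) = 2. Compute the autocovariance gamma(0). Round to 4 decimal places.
\gamma(0) = 5.8948

Multiply the model equation by X_{t-k} and take expectations. With theta_0 = psi_0 = 1 and psi_j the MA(infinity) weights, this gives
  gamma(k) - sum_i phi_i gamma(k-i) = c_k,
  c_k = sigma^2 * sum_{j=k..q} theta_j psi_{j-k}   (c_k = 0 for k > q),
using gamma(-m) = gamma(m).
psi-weights needed (psi_j = theta_j + sum_i phi_i psi_{j-i}):
  psi_1 = theta_1 + phi_1 = -0.134 + (0.741) = 0.607
  psi_2 = theta_2 + phi_1 psi_1 = 0.394 + (0.741)(0.607) = 0.843787
Right-hand sides:
  c_0 = sigma^2 (1 + theta_1 psi_1 + theta_2 psi_2) = 2 * (1 + (-0.134)(0.607) + (0.394)(0.843787)) = 2 * 1.251114 = 2.502228
  c_1 = sigma^2 (theta_1 + theta_2 psi_1) = 2 * (-0.134 + (0.394)(0.607)) = 0.210316
  c_2 = sigma^2 theta_2 = 2 * (0.394) = 0.788
Equations for k = 0 and k = 1 (AR order 1):
  gamma(0) = phi_1 gamma(1) + c_0
  gamma(1) = phi_1 gamma(0) + c_1
Substituting the second into the first: gamma(0) (1 - phi_1^2) = c_0 + phi_1 c_1, so
  gamma(0) = (c_0 + phi_1 c_1) / (1 - phi_1^2) = (2.502228 + (0.741)(0.210316)) / (1 - (0.741)^2) = 2.658072 / 0.450919 = 5.894789.
Therefore gamma(0) = 5.8948 (to 4 decimal places).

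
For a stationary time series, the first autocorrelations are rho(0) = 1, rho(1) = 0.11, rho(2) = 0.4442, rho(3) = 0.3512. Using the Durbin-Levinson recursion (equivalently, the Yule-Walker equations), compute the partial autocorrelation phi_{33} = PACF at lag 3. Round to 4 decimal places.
\phi_{33} = 0.3450

The PACF at lag k is phi_{kk}, the last component of the solution
to the Yule-Walker system G_k phi = r_k where
  (G_k)_{ij} = rho(|i - j|), (r_k)_i = rho(i), i,j = 1..k.
Equivalently, Durbin-Levinson gives phi_{kk} iteratively:
  phi_{11} = rho(1)
  phi_{kk} = [rho(k) - sum_{j=1..k-1} phi_{k-1,j} rho(k-j)]
            / [1 - sum_{j=1..k-1} phi_{k-1,j} rho(j)],
  phi_{k,j} = phi_{k-1,j} - phi_{kk} phi_{k-1,k-j},  j = 1..k-1.
Step k = 1:
  phi_11 = rho(1) = 0.11.
Step k = 2:
  phi_22 = [rho(2) - phi_11 rho(1)] / [1 - phi_11 rho(1)] = [0.4442 - (0.11)(0.11)] / [1 - (0.11)(0.11)]
         = 0.4321 / 0.9879 = 0.437392.
  Update: phi_21 = phi_11 - phi_22 phi_11 = 0.11 - (0.437392)(0.11) = 0.061887.
Step k = 3:
  phi_33 = [rho(3) - phi_21 rho(2) - phi_22 rho(1)] / [1 - phi_21 rho(1) - phi_22 rho(2)]
    numerator   = 0.3512 - (0.061887)(0.4442) - (0.437392)(0.11) = 0.2755967
    denominator = 1 - (0.061887)(0.11) - (0.437392)(0.4442) = 0.79890272
  phi_33 = 0.2755967 / 0.79890272 = 0.345.
Therefore phi_{33} = 0.3450.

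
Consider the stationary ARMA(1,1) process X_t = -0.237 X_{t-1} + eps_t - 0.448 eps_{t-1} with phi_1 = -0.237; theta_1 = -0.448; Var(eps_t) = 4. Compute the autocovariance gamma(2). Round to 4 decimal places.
\gamma(2) = 0.7611

Multiply the model equation by X_{t-k} and take expectations. With theta_0 = psi_0 = 1 and psi_j the MA(infinity) weights, this gives
  gamma(k) - sum_i phi_i gamma(k-i) = c_k,
  c_k = sigma^2 * sum_{j=k..q} theta_j psi_{j-k}   (c_k = 0 for k > q),
using gamma(-m) = gamma(m).
psi-weights needed (psi_j = theta_j + sum_i phi_i psi_{j-i}):
  psi_1 = theta_1 + phi_1 = -0.448 + (-0.237) = -0.685
Right-hand sides:
  c_0 = sigma^2 (1 + theta_1 psi_1) = 4 * (1 + (-0.448)(-0.685)) = 4 * 1.30688 = 5.22752
  c_1 = sigma^2 theta_1 = 4 * (-0.448) = -1.792
  c_2 = 0
Equations for k = 0 and k = 1 (AR order 1):
  gamma(0) = phi_1 gamma(1) + c_0
  gamma(1) = phi_1 gamma(0) + c_1
Substituting the second into the first: gamma(0) (1 - phi_1^2) = c_0 + phi_1 c_1, so
  gamma(0) = (c_0 + phi_1 c_1) / (1 - phi_1^2) = (5.22752 + (-0.237)(-1.792)) / (1 - (-0.237)^2) = 5.652224 / 0.943831 = 5.988598.
  gamma(1) = phi_1 gamma(0) + c_1 = (-0.237)(5.988598) + (-1.792) = -3.211298.
For k = 2 (> q): gamma(2) = phi_1 gamma(1) = (-0.237)(-3.211298) = 0.761078.
Therefore gamma(2) = 0.7611 (to 4 decimal places).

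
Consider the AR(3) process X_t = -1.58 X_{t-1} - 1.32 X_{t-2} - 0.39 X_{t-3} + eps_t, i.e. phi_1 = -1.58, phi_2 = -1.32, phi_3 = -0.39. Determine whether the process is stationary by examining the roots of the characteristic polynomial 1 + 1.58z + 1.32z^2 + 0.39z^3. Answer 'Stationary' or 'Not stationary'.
\text{Stationary}

The AR(p) characteristic polynomial is P(z) = 1 + 1.58z + 1.32z^2 + 0.39z^3.
Stationarity requires all roots to lie outside the unit circle, i.e. |z| > 1 for every root.
Degree 3: look for a simple real root z0 first, then factor out (1 - z/z0) and solve the remaining quadratic.
Testing z0 = -2: P(-2) = 1 + (1.58)(-2) + (1.32)(-2)^2 + (0.39)(-2)^3
  = 1 + (-3.16) + (5.28) + (-3.12) = 0.  So z_0 = -2 is a root, |z_0| = 2.
Divide out the factor (1 + 0.5 z) = (1 - z/z0) (since 1/z0 = -0.5):
  P(z) = (1 + 0.5 z)(1 + (1.08) z + (0.78) z^2)
  [check: z-coef 1.08 - (-0.5) = 1.58; z^2-coef 0.78 - (-0.5)(1.08) = 1.32; z^3-coef -(-0.5)(0.78) = 0.39.]
Remaining roots from the quadratic factor 1 + (1.08) z + (0.78) z^2:
  Set 1 + (1.08) z + (0.78) z^2 = 0, i.e. a z^2 + b z + c = 0 with a = 0.78, b = 1.08, c = 1.
  Discriminant D = b^2 - 4ac = (1.08)^2 - 4*(0.78)*1 = 1.1664 - (3.12) = -1.9536.
  D < 0, so the roots are the complex-conjugate pair z = (-b +/- i sqrt(-D)) / (2a) = -0.6923 +/- 0.896i.
  For a conjugate pair |z|^2 = z * conj(z) = (product of roots) = c/a = 1/(0.78) = 1.282051, so |z| = sqrt(1.282051) = 1.1323 for both roots.
Moduli of all roots: 2.0000, 1.1323, 1.1323.
All moduli strictly greater than 1? Yes.
Verdict: Stationary.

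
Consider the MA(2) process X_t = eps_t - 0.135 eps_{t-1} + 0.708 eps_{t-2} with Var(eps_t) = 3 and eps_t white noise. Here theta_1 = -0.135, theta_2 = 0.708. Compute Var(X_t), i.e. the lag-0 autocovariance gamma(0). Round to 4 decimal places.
\gamma(0) = 4.5585

For an MA(q) process X_t = eps_t + sum_i theta_i eps_{t-i} with
Var(eps_t) = sigma^2, the variance is
  gamma(0) = sigma^2 * (1 + sum_i theta_i^2).
  sum_i theta_i^2 = (-0.135)^2 + (0.708)^2 = 0.018225 + 0.501264 = 0.519489.
  gamma(0) = 3 * (1 + 0.519489) = 3 * 1.519489 = 4.558467, which rounds to 4.5585.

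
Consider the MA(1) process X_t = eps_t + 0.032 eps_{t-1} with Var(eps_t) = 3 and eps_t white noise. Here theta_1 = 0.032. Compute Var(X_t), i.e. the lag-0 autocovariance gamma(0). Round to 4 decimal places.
\gamma(0) = 3.0031

For an MA(q) process X_t = eps_t + sum_i theta_i eps_{t-i} with
Var(eps_t) = sigma^2, the variance is
  gamma(0) = sigma^2 * (1 + sum_i theta_i^2).
  sum_i theta_i^2 = (0.032)^2 = 0.001024.
  gamma(0) = 3 * (1 + 0.001024) = 3 * 1.001024 = 3.003072, which rounds to 3.0031.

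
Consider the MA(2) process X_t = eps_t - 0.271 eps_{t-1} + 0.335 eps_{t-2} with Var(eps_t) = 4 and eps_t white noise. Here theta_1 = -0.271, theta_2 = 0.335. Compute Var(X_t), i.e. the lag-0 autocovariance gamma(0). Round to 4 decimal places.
\gamma(0) = 4.7427

For an MA(q) process X_t = eps_t + sum_i theta_i eps_{t-i} with
Var(eps_t) = sigma^2, the variance is
  gamma(0) = sigma^2 * (1 + sum_i theta_i^2).
  sum_i theta_i^2 = (-0.271)^2 + (0.335)^2 = 0.073441 + 0.112225 = 0.185666.
  gamma(0) = 4 * (1 + 0.185666) = 4 * 1.185666 = 4.742664, which rounds to 4.7427.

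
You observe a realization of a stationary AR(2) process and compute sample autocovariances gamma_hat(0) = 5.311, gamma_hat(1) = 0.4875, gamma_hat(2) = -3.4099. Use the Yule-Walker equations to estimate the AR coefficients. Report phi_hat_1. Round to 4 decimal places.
\hat\phi_{1} = 0.1520

The Yule-Walker equations for an AR(p) process read, in matrix form,
  Gamma_p phi = r_p,   with   (Gamma_p)_{ij} = gamma(|i - j|),
                       (r_p)_i = gamma(i),   i,j = 1..p.
Substitute the sample gammas (Toeplitz matrix and right-hand side of size 2):
  Gamma_p = [[5.311, 0.4875], [0.4875, 5.311]]
  r_p     = [0.4875, -3.4099]
Written out:
  5.311 phi_1 + 0.4875 phi_2 = 0.4875
  0.4875 phi_1 + 5.311 phi_2 = -3.4099
Solve by Cramer's rule:
  det = gamma(0)^2 - gamma(1)^2 = (5.311)^2 - (0.4875)^2 = 28.206721 - 0.23765625 = 27.96906475
  phi_hat_1 = [gamma(1) gamma(0) - gamma(1) gamma(2)] / det = [(0.4875)(5.311) - (0.4875)(-3.4099)] / 27.96906475 = 4.25143875 / 27.96906475 = 0.152
  phi_hat_2 = [gamma(0) gamma(2) - gamma(1)^2] / det = [(5.311)(-3.4099) - (0.4875)^2] / 27.96906475 = -18.34763515 / 27.96906475 = -0.656
So phi_hat = [0.1520, -0.6560].
Therefore phi_hat_1 = 0.1520.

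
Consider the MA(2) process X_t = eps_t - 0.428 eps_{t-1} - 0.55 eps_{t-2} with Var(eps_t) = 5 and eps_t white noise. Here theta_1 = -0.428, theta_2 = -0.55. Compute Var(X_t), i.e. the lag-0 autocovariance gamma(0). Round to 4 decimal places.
\gamma(0) = 7.4284

For an MA(q) process X_t = eps_t + sum_i theta_i eps_{t-i} with
Var(eps_t) = sigma^2, the variance is
  gamma(0) = sigma^2 * (1 + sum_i theta_i^2).
  sum_i theta_i^2 = (-0.428)^2 + (-0.55)^2 = 0.183184 + 0.3025 = 0.485684.
  gamma(0) = 5 * (1 + 0.485684) = 5 * 1.485684 = 7.42842, which rounds to 7.4284.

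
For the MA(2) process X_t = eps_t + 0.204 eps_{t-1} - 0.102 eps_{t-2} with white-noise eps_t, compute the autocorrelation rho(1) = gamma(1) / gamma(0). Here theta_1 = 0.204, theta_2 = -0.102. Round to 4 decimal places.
\rho(1) = 0.1741

For an MA(q) process with theta_0 = 1, the autocovariance is
  gamma(k) = sigma^2 * sum_{i=0..q-k} theta_i * theta_{i+k},
and rho(k) = gamma(k) / gamma(0). Sigma^2 cancels.
  numerator   = (1)*(0.204) + (0.204)*(-0.102) = 0.183192.
  denominator = (1)^2 + (0.204)^2 + (-0.102)^2 = 1.05202.
  rho(1) = 0.183192 / 1.05202 = 0.1741.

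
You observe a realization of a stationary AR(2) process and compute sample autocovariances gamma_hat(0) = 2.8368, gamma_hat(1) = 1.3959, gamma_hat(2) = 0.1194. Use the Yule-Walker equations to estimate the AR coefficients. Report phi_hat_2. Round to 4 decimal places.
\hat\phi_{2} = -0.2640

The Yule-Walker equations for an AR(p) process read, in matrix form,
  Gamma_p phi = r_p,   with   (Gamma_p)_{ij} = gamma(|i - j|),
                       (r_p)_i = gamma(i),   i,j = 1..p.
Substitute the sample gammas (Toeplitz matrix and right-hand side of size 2):
  Gamma_p = [[2.8368, 1.3959], [1.3959, 2.8368]]
  r_p     = [1.3959, 0.1194]
Written out:
  2.8368 phi_1 + 1.3959 phi_2 = 1.3959
  1.3959 phi_1 + 2.8368 phi_2 = 0.1194
Solve by Cramer's rule:
  det = gamma(0)^2 - gamma(1)^2 = (2.8368)^2 - (1.3959)^2 = 8.04743424 - 1.94853681 = 6.09889743
  phi_hat_1 = [gamma(1) gamma(0) - gamma(1) gamma(2)] / det = [(1.3959)(2.8368) - (1.3959)(0.1194)] / 6.09889743 = 3.79321866 / 6.09889743 = 0.622
  phi_hat_2 = [gamma(0) gamma(2) - gamma(1)^2] / det = [(2.8368)(0.1194) - (1.3959)^2] / 6.09889743 = -1.60982289 / 6.09889743 = -0.264
So phi_hat = [0.6220, -0.2640].
Therefore phi_hat_2 = -0.2640.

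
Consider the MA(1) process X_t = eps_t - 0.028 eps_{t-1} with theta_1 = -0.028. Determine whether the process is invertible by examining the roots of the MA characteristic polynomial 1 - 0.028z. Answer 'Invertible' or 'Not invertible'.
\text{Invertible}

The MA(q) characteristic polynomial is P(z) = 1 - 0.028z.
Invertibility requires all roots to lie outside the unit circle, i.e. |z| > 1 for every root.
This is linear in z: 1 + (-0.028) z = 0  =>  z = -1/(-0.028) = 35.714286,  |z| = 35.714286.
Moduli of all roots: 35.7143.
All moduli strictly greater than 1? Yes.
Verdict: Invertible.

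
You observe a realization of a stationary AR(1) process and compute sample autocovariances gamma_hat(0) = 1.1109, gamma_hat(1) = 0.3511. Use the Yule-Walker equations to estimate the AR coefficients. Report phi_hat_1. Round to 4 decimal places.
\hat\phi_{1} = 0.3161

The Yule-Walker equations for an AR(p) process read, in matrix form,
  Gamma_p phi = r_p,   with   (Gamma_p)_{ij} = gamma(|i - j|),
                       (r_p)_i = gamma(i),   i,j = 1..p.
Substitute the sample gammas (Toeplitz matrix and right-hand side of size 1):
  Gamma_p = [[1.1109]]
  r_p     = [0.3511]
With p = 1 this is the single equation gamma(0) phi_1 = gamma(1):
  phi_hat_1 = gamma(1) / gamma(0) = 0.3511 / 1.1109 = 0.3161.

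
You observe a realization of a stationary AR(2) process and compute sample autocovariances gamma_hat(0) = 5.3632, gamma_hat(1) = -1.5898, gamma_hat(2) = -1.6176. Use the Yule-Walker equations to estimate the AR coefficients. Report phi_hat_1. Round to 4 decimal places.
\hat\phi_{1} = -0.4230

The Yule-Walker equations for an AR(p) process read, in matrix form,
  Gamma_p phi = r_p,   with   (Gamma_p)_{ij} = gamma(|i - j|),
                       (r_p)_i = gamma(i),   i,j = 1..p.
Substitute the sample gammas (Toeplitz matrix and right-hand side of size 2):
  Gamma_p = [[5.3632, -1.5898], [-1.5898, 5.3632]]
  r_p     = [-1.5898, -1.6176]
Written out:
  5.3632 phi_1 - 1.5898 phi_2 = -1.5898
  -1.5898 phi_1 + 5.3632 phi_2 = -1.6176
Solve by Cramer's rule:
  det = gamma(0)^2 - gamma(1)^2 = (5.3632)^2 - (-1.5898)^2 = 28.76391424 - 2.52746404 = 26.2364502
  phi_hat_1 = [gamma(1) gamma(0) - gamma(1) gamma(2)] / det = [(-1.5898)(5.3632) - (-1.5898)(-1.6176)] / 26.2364502 = -11.09807584 / 26.2364502 = -0.423
  phi_hat_2 = [gamma(0) gamma(2) - gamma(1)^2] / det = [(5.3632)(-1.6176) - (-1.5898)^2] / 26.2364502 = -11.20297636 / 26.2364502 = -0.427
So phi_hat = [-0.4230, -0.4270].
Therefore phi_hat_1 = -0.4230.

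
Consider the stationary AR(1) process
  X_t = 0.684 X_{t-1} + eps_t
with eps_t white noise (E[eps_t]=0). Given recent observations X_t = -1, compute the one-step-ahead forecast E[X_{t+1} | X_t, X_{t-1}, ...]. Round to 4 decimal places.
E[X_{t+1} \mid \mathcal F_t] = -0.6840

For an AR(p) model X_t = c + sum_i phi_i X_{t-i} + eps_t, the
one-step-ahead conditional mean is
  E[X_{t+1} | X_t, ...] = c + sum_i phi_i X_{t+1-i}.
Substitute known values:
  E[X_{t+1} | ...] = (0.684) * (-1)
                   = -0.6840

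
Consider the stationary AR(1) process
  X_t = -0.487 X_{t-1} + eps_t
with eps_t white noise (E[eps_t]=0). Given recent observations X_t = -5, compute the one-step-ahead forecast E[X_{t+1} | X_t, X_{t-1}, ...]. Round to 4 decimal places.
E[X_{t+1} \mid \mathcal F_t] = 2.4350

For an AR(p) model X_t = c + sum_i phi_i X_{t-i} + eps_t, the
one-step-ahead conditional mean is
  E[X_{t+1} | X_t, ...] = c + sum_i phi_i X_{t+1-i}.
Substitute known values:
  E[X_{t+1} | ...] = (-0.487) * (-5)
                   = 2.4350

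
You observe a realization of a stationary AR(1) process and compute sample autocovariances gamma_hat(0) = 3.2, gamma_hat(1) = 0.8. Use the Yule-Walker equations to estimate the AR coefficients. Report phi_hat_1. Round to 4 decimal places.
\hat\phi_{1} = 0.2500

The Yule-Walker equations for an AR(p) process read, in matrix form,
  Gamma_p phi = r_p,   with   (Gamma_p)_{ij} = gamma(|i - j|),
                       (r_p)_i = gamma(i),   i,j = 1..p.
Substitute the sample gammas (Toeplitz matrix and right-hand side of size 1):
  Gamma_p = [[3.2]]
  r_p     = [0.8]
With p = 1 this is the single equation gamma(0) phi_1 = gamma(1):
  phi_hat_1 = gamma(1) / gamma(0) = 0.8 / 3.2 = 0.2500.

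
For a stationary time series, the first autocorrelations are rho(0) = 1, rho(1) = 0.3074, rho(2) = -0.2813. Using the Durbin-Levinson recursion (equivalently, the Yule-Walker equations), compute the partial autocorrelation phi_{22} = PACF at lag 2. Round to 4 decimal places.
\phi_{22} = -0.4150

The PACF at lag k is phi_{kk}, the last component of the solution
to the Yule-Walker system G_k phi = r_k where
  (G_k)_{ij} = rho(|i - j|), (r_k)_i = rho(i), i,j = 1..k.
Equivalently, Durbin-Levinson gives phi_{kk} iteratively:
  phi_{11} = rho(1)
  phi_{kk} = [rho(k) - sum_{j=1..k-1} phi_{k-1,j} rho(k-j)]
            / [1 - sum_{j=1..k-1} phi_{k-1,j} rho(j)],
  phi_{k,j} = phi_{k-1,j} - phi_{kk} phi_{k-1,k-j},  j = 1..k-1.
Step k = 1:
  phi_11 = rho(1) = 0.3074.
Step k = 2:
  phi_22 = [rho(2) - phi_11 rho(1)] / [1 - phi_11 rho(1)] = [-0.2813 - (0.3074)(0.3074)] / [1 - (0.3074)(0.3074)]
         = -0.37579476 / 0.90550524 = -0.415.
Therefore phi_{22} = -0.4150.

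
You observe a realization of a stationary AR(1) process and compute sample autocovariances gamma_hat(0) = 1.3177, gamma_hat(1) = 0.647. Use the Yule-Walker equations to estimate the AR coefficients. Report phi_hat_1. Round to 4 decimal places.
\hat\phi_{1} = 0.4910

The Yule-Walker equations for an AR(p) process read, in matrix form,
  Gamma_p phi = r_p,   with   (Gamma_p)_{ij} = gamma(|i - j|),
                       (r_p)_i = gamma(i),   i,j = 1..p.
Substitute the sample gammas (Toeplitz matrix and right-hand side of size 1):
  Gamma_p = [[1.3177]]
  r_p     = [0.647]
With p = 1 this is the single equation gamma(0) phi_1 = gamma(1):
  phi_hat_1 = gamma(1) / gamma(0) = 0.647 / 1.3177 = 0.4910.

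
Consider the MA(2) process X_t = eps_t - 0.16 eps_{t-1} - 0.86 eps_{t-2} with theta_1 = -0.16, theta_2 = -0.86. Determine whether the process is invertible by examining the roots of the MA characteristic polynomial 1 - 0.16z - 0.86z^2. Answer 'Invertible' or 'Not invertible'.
\text{Not invertible}

The MA(q) characteristic polynomial is P(z) = 1 - 0.16z - 0.86z^2.
Invertibility requires all roots to lie outside the unit circle, i.e. |z| > 1 for every root.
Set 1 + (-0.16) z + (-0.86) z^2 = 0, i.e. a z^2 + b z + c = 0 with a = -0.86, b = -0.16, c = 1.
Discriminant D = b^2 - 4ac = (-0.16)^2 - 4*(-0.86)*1 = 0.0256 - (-3.44) = 3.4656.
D >= 0, so the roots are real: z = (-b +/- sqrt(D)) / (2a) = (0.16 +/- 1.861612) / (-1.72).
  z_1 = (0.16 + 1.861612) / (-1.72) = -1.1754,   |z_1| = 1.1754.
  z_2 = (0.16 - 1.861612) / (-1.72) = 0.9893,   |z_2| = 0.9893.
Moduli of all roots: 1.1754, 0.9893.
All moduli strictly greater than 1? No.
Verdict: Not invertible.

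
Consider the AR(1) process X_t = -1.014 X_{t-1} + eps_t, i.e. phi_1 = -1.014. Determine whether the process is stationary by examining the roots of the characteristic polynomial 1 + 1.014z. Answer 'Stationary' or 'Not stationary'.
\text{Not stationary}

The AR(p) characteristic polynomial is P(z) = 1 + 1.014z.
Stationarity requires all roots to lie outside the unit circle, i.e. |z| > 1 for every root.
This is linear in z: 1 + (1.014) z = 0  =>  z = -1/(1.014) = -0.986193,  |z| = 0.986193.
Moduli of all roots: 0.9862.
All moduli strictly greater than 1? No.
Verdict: Not stationary.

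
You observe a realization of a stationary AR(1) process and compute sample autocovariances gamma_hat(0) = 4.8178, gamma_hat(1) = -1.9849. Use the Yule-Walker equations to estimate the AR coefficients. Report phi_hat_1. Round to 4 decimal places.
\hat\phi_{1} = -0.4120

The Yule-Walker equations for an AR(p) process read, in matrix form,
  Gamma_p phi = r_p,   with   (Gamma_p)_{ij} = gamma(|i - j|),
                       (r_p)_i = gamma(i),   i,j = 1..p.
Substitute the sample gammas (Toeplitz matrix and right-hand side of size 1):
  Gamma_p = [[4.8178]]
  r_p     = [-1.9849]
With p = 1 this is the single equation gamma(0) phi_1 = gamma(1):
  phi_hat_1 = gamma(1) / gamma(0) = -1.9849 / 4.8178 = -0.4120.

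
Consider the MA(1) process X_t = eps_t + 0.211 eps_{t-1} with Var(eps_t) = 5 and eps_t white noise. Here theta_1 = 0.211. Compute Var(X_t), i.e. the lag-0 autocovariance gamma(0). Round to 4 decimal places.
\gamma(0) = 5.2226

For an MA(q) process X_t = eps_t + sum_i theta_i eps_{t-i} with
Var(eps_t) = sigma^2, the variance is
  gamma(0) = sigma^2 * (1 + sum_i theta_i^2).
  sum_i theta_i^2 = (0.211)^2 = 0.044521.
  gamma(0) = 5 * (1 + 0.044521) = 5 * 1.044521 = 5.222605, which rounds to 5.2226.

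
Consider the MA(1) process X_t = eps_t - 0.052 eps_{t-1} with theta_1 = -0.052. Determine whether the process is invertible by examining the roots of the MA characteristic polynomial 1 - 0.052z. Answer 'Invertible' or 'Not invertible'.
\text{Invertible}

The MA(q) characteristic polynomial is P(z) = 1 - 0.052z.
Invertibility requires all roots to lie outside the unit circle, i.e. |z| > 1 for every root.
This is linear in z: 1 + (-0.052) z = 0  =>  z = -1/(-0.052) = 19.230769,  |z| = 19.230769.
Moduli of all roots: 19.2308.
All moduli strictly greater than 1? Yes.
Verdict: Invertible.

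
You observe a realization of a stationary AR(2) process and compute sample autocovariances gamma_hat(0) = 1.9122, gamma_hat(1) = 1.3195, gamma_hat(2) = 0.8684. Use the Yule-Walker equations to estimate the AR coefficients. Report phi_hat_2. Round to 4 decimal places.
\hat\phi_{2} = -0.0420

The Yule-Walker equations for an AR(p) process read, in matrix form,
  Gamma_p phi = r_p,   with   (Gamma_p)_{ij} = gamma(|i - j|),
                       (r_p)_i = gamma(i),   i,j = 1..p.
Substitute the sample gammas (Toeplitz matrix and right-hand side of size 2):
  Gamma_p = [[1.9122, 1.3195], [1.3195, 1.9122]]
  r_p     = [1.3195, 0.8684]
Written out:
  1.9122 phi_1 + 1.3195 phi_2 = 1.3195
  1.3195 phi_1 + 1.9122 phi_2 = 0.8684
Solve by Cramer's rule:
  det = gamma(0)^2 - gamma(1)^2 = (1.9122)^2 - (1.3195)^2 = 3.65650884 - 1.74108025 = 1.91542859
  phi_hat_1 = [gamma(1) gamma(0) - gamma(1) gamma(2)] / det = [(1.3195)(1.9122) - (1.3195)(0.8684)] / 1.91542859 = 1.3772941 / 1.91542859 = 0.7191
  phi_hat_2 = [gamma(0) gamma(2) - gamma(1)^2] / det = [(1.9122)(0.8684) - (1.3195)^2] / 1.91542859 = -0.08052577 / 1.91542859 = -0.042
So phi_hat = [0.7191, -0.0420].
Therefore phi_hat_2 = -0.0420.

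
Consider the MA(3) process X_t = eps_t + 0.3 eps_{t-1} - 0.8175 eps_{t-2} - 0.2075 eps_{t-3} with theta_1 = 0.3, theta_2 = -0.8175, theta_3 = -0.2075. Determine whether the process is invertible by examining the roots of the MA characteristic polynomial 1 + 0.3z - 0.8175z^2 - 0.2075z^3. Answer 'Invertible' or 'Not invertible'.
\text{Invertible}

The MA(q) characteristic polynomial is P(z) = 1 + 0.3z - 0.8175z^2 - 0.2075z^3.
Invertibility requires all roots to lie outside the unit circle, i.e. |z| > 1 for every root.
Degree 3: look for a simple real root z0 first, then factor out (1 - z/z0) and solve the remaining quadratic.
Testing z0 = -4: P(-4) = 1 + (0.3)(-4) + (-0.8175)(-4)^2 + (-0.2075)(-4)^3
  = 1 + (-1.2) + (-13.08) + (13.28) = 0.  So z_0 = -4 is a root, |z_0| = 4.
Divide out the factor (1 + 0.25 z) = (1 - z/z0) (since 1/z0 = -0.25):
  P(z) = (1 + 0.25 z)(1 + (0.05) z + (-0.83) z^2)
  [check: z-coef 0.05 - (-0.25) = 0.3; z^2-coef -0.83 - (-0.25)(0.05) = -0.8175; z^3-coef -(-0.25)(-0.83) = -0.2075.]
Remaining roots from the quadratic factor 1 + (0.05) z + (-0.83) z^2:
  Set 1 + (0.05) z + (-0.83) z^2 = 0, i.e. a z^2 + b z + c = 0 with a = -0.83, b = 0.05, c = 1.
  Discriminant D = b^2 - 4ac = (0.05)^2 - 4*(-0.83)*1 = 0.0025 - (-3.32) = 3.3225.
  D >= 0, so the roots are real: z = (-b +/- sqrt(D)) / (2a) = (-0.05 +/- 1.822773) / (-1.66).
    z_1 = (-0.05 + 1.822773) / (-1.66) = -1.0679,   |z_1| = 1.0679.
    z_2 = (-0.05 - 1.822773) / (-1.66) = 1.1282,   |z_2| = 1.1282.
Moduli of all roots: 4.0000, 1.0679, 1.1282.
All moduli strictly greater than 1? Yes.
Verdict: Invertible.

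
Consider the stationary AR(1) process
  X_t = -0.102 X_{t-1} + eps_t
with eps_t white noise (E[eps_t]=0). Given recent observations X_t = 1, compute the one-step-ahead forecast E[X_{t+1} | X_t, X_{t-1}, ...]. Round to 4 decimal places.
E[X_{t+1} \mid \mathcal F_t] = -0.1020

For an AR(p) model X_t = c + sum_i phi_i X_{t-i} + eps_t, the
one-step-ahead conditional mean is
  E[X_{t+1} | X_t, ...] = c + sum_i phi_i X_{t+1-i}.
Substitute known values:
  E[X_{t+1} | ...] = (-0.102) * (1)
                   = -0.1020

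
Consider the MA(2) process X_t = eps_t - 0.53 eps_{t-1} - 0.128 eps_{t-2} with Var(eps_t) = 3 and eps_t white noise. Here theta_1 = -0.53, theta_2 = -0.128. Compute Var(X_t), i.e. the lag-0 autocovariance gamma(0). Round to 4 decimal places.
\gamma(0) = 3.8919

For an MA(q) process X_t = eps_t + sum_i theta_i eps_{t-i} with
Var(eps_t) = sigma^2, the variance is
  gamma(0) = sigma^2 * (1 + sum_i theta_i^2).
  sum_i theta_i^2 = (-0.53)^2 + (-0.128)^2 = 0.2809 + 0.016384 = 0.297284.
  gamma(0) = 3 * (1 + 0.297284) = 3 * 1.297284 = 3.891852, which rounds to 3.8919.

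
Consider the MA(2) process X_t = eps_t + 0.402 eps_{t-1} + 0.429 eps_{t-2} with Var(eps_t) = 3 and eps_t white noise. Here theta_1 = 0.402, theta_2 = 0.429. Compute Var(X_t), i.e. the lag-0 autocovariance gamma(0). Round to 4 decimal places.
\gamma(0) = 4.0369

For an MA(q) process X_t = eps_t + sum_i theta_i eps_{t-i} with
Var(eps_t) = sigma^2, the variance is
  gamma(0) = sigma^2 * (1 + sum_i theta_i^2).
  sum_i theta_i^2 = (0.402)^2 + (0.429)^2 = 0.161604 + 0.184041 = 0.345645.
  gamma(0) = 3 * (1 + 0.345645) = 3 * 1.345645 = 4.036935, which rounds to 4.0369.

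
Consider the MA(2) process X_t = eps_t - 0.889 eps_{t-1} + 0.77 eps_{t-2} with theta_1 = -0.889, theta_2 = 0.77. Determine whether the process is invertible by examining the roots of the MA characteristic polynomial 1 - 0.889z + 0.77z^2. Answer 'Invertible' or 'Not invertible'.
\text{Invertible}

The MA(q) characteristic polynomial is P(z) = 1 - 0.889z + 0.77z^2.
Invertibility requires all roots to lie outside the unit circle, i.e. |z| > 1 for every root.
Set 1 + (-0.889) z + (0.77) z^2 = 0, i.e. a z^2 + b z + c = 0 with a = 0.77, b = -0.889, c = 1.
Discriminant D = b^2 - 4ac = (-0.889)^2 - 4*(0.77)*1 = 0.790321 - (3.08) = -2.289679.
D < 0, so the roots are the complex-conjugate pair z = (-b +/- i sqrt(-D)) / (2a) = 0.5773 +/- 0.9826i.
For a conjugate pair |z|^2 = z * conj(z) = (product of roots) = c/a = 1/(0.77) = 1.298701, so |z| = sqrt(1.298701) = 1.1396 for both roots.
Moduli of all roots: 1.1396, 1.1396.
All moduli strictly greater than 1? Yes.
Verdict: Invertible.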